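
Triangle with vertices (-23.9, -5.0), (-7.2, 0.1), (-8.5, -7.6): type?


Side lengths squared: AB^2=304.9, BC^2=60.98, CA^2=243.92
Sorted: [60.98, 243.92, 304.9]
By sides: Scalene, By angles: Right

Scalene, Right


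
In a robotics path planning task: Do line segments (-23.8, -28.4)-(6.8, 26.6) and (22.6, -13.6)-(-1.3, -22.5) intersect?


Cross products: d1=-59.24, d2=-1101.4, d3=-2099.12, d4=-1056.96
d1*d2 < 0 and d3*d4 < 0? no

No, they don't intersect


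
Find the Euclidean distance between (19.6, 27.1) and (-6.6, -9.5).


dx=-26.2, dy=-36.6
d^2 = (-26.2)^2 + (-36.6)^2 = 2026
d = sqrt(2026) = 45.0111

45.0111


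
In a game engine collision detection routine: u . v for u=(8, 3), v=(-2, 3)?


u . v = u_x*v_x + u_y*v_y = 8*(-2) + 3*3
= (-16) + 9 = -7

-7


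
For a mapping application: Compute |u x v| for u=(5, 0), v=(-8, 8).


|u x v| = |5*8 - 0*(-8)|
= |40 - 0| = 40

40


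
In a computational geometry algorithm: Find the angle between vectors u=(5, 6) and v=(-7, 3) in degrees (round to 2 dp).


u.v = -17, |u| = sqrt(61) = 7.8102, |v| = sqrt(58) = 7.6158
cos(theta) = u.v/(|u||v|) = -17/sqrt(3538) = -0.285805
theta = acos(-0.285805) = 106.61 degrees

106.61 degrees


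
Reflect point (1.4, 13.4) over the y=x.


Reflection over y=x: (x,y) -> (y,x)
(1.4, 13.4) -> (13.4, 1.4)

(13.4, 1.4)


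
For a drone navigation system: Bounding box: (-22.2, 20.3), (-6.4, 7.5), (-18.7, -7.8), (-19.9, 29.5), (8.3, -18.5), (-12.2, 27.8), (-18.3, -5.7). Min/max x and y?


x range: [-22.2, 8.3]
y range: [-18.5, 29.5]
Bounding box: (-22.2,-18.5) to (8.3,29.5)

(-22.2,-18.5) to (8.3,29.5)


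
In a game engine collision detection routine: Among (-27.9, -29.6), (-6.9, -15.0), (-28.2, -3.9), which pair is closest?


d(P0,P1) = 25.5766, d(P0,P2) = 25.7018, d(P1,P2) = 24.0187
Closest: P1 and P2

Closest pair: (-6.9, -15.0) and (-28.2, -3.9), distance = 24.0187


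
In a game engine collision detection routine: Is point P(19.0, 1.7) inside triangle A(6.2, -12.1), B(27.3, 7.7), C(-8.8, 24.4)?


Cross products: AB x AP = 37.74, BC x BP = 355.21, CA x CP = 674.2
All same sign? yes

Yes, inside


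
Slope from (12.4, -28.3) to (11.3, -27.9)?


slope = (y2-y1)/(x2-x1) = ((-27.9)-(-28.3))/(11.3-12.4) = 0.4/(-1.1) = -0.3636

-0.3636


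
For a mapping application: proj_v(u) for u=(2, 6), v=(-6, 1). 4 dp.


u.v = -6, |v| = sqrt(37) = 6.0828
Scalar projection = u.v / |v| = -6 / sqrt(37) = -0.9864

-0.9864


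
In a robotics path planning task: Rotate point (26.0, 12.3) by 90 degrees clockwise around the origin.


90° CW: (x,y) -> (y, -x)
(26,12.3) -> (12.3, -26)

(12.3, -26)


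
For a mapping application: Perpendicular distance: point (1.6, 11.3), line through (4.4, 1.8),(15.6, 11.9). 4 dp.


|cross product| = 134.68
|line direction| = sqrt(227.45) = 15.0814
Distance = 134.68/sqrt(227.45) = 8.9302

8.9302


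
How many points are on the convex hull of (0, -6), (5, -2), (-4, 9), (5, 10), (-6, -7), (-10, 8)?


Convex hull vertices (CCW): (-10, 8), (-6, -7), (0, -6), (5, -2), (5, 10), (-4, 9)
Count = 6

6


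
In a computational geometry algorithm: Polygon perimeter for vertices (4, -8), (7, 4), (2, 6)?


Sides: (4, -8)->(7, 4): sqrt(153) = 12.369317, (7, 4)->(2, 6): sqrt(29) = 5.385165, (2, 6)->(4, -8): sqrt(200) = 14.142136
Sum = 31.896618
Perimeter = 31.8966

31.8966


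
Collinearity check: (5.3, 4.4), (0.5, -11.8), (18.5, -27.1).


Cross product: (0.5-5.3)*((-27.1)-4.4) - ((-11.8)-4.4)*(18.5-5.3)
= 365.04

No, not collinear


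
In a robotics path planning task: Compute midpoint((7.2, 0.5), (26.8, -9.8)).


M = ((7.2+26.8)/2, (0.5+(-9.8))/2)
= (17, -4.65)

(17, -4.65)


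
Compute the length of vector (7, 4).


|u| = sqrt(7^2 + 4^2) = sqrt(65) = 8.0623

8.0623


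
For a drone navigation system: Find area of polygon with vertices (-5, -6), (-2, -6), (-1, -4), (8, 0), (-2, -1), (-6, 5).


Shoelace sum: ((-5)*(-6) - (-2)*(-6)) + ((-2)*(-4) - (-1)*(-6)) + ((-1)*0 - 8*(-4)) + (8*(-1) - (-2)*0) + ((-2)*5 - (-6)*(-1)) + ((-6)*(-6) - (-5)*5)
= 89
Area = |89|/2 = 44.5

44.5


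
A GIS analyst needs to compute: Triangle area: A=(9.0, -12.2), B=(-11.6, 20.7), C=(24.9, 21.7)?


Area = |x_A(y_B-y_C) + x_B(y_C-y_A) + x_C(y_A-y_B)|/2
= |(-9) + (-393.24) + (-819.21)|/2
= 1221.45/2 = 610.725

610.725


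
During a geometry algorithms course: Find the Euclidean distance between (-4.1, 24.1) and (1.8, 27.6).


dx=5.9, dy=3.5
d^2 = 5.9^2 + 3.5^2 = 47.06
d = sqrt(47.06) = 6.86

6.86


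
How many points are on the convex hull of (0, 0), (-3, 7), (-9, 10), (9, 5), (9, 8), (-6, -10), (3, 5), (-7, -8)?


Convex hull vertices (CCW): (-9, 10), (-7, -8), (-6, -10), (9, 5), (9, 8)
Count = 5

5


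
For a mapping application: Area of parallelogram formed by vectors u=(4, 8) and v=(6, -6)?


|u x v| = |4*(-6) - 8*6|
= |(-24) - 48| = 72

72


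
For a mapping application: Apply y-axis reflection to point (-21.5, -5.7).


Reflection over y-axis: (x,y) -> (-x,y)
(-21.5, -5.7) -> (21.5, -5.7)

(21.5, -5.7)


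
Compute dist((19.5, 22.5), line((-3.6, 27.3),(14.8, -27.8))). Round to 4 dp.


|cross product| = 1184.49
|line direction| = sqrt(3374.57) = 58.091
Distance = 1184.49/sqrt(3374.57) = 20.3902

20.3902


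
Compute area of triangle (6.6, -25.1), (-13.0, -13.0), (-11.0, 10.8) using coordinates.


Area = |x_A(y_B-y_C) + x_B(y_C-y_A) + x_C(y_A-y_B)|/2
= |(-157.08) + (-466.7) + 133.1|/2
= 490.68/2 = 245.34

245.34


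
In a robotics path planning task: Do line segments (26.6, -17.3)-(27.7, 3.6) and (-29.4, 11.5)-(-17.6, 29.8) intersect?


Cross products: d1=-1364.64, d2=-1138.15, d3=1202.08, d4=975.59
d1*d2 < 0 and d3*d4 < 0? no

No, they don't intersect


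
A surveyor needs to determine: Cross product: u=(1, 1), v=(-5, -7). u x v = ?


u x v = u_x*v_y - u_y*v_x = 1*(-7) - 1*(-5)
= (-7) - (-5) = -2

-2


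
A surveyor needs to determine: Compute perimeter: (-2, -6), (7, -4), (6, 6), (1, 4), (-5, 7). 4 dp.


Sides: (-2, -6)->(7, -4): sqrt(85) = 9.219544, (7, -4)->(6, 6): sqrt(101) = 10.049876, (6, 6)->(1, 4): sqrt(29) = 5.385165, (1, 4)->(-5, 7): sqrt(45) = 6.708204, (-5, 7)->(-2, -6): sqrt(178) = 13.341664
Sum = 44.704453
Perimeter = 44.7045

44.7045


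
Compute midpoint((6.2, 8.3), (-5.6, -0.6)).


M = ((6.2+(-5.6))/2, (8.3+(-0.6))/2)
= (0.3, 3.85)

(0.3, 3.85)


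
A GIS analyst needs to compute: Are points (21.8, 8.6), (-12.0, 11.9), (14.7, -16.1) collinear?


Cross product: ((-12)-21.8)*((-16.1)-8.6) - (11.9-8.6)*(14.7-21.8)
= 858.29

No, not collinear


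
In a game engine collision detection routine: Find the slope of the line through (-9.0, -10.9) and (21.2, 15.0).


slope = (y2-y1)/(x2-x1) = (15-(-10.9))/(21.2-(-9)) = 25.9/30.2 = 0.8576

0.8576


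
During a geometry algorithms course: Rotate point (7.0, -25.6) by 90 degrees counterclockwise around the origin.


90° CCW: (x,y) -> (-y, x)
(7,-25.6) -> (25.6, 7)

(25.6, 7)


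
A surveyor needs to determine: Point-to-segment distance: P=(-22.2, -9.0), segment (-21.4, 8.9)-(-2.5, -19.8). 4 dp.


Project P onto AB: t = 0.4222 (clamped to [0,1])
Closest point on segment: (-13.4199, -3.218)
Distance: 10.513

10.513


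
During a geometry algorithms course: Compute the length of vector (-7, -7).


|u| = sqrt((-7)^2 + (-7)^2) = sqrt(98) = 9.8995

9.8995


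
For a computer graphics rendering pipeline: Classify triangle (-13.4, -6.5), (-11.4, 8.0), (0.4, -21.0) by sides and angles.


Side lengths squared: AB^2=214.25, BC^2=980.24, CA^2=400.69
Sorted: [214.25, 400.69, 980.24]
By sides: Scalene, By angles: Obtuse

Scalene, Obtuse


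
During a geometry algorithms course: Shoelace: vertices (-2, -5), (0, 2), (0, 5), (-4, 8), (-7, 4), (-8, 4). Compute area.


Shoelace sum: ((-2)*2 - 0*(-5)) + (0*5 - 0*2) + (0*8 - (-4)*5) + ((-4)*4 - (-7)*8) + ((-7)*4 - (-8)*4) + ((-8)*(-5) - (-2)*4)
= 108
Area = |108|/2 = 54

54


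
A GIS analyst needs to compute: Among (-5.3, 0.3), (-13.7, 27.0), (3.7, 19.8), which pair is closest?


d(P0,P1) = 27.9902, d(P0,P2) = 21.4767, d(P1,P2) = 18.8308
Closest: P1 and P2

Closest pair: (-13.7, 27.0) and (3.7, 19.8), distance = 18.8308


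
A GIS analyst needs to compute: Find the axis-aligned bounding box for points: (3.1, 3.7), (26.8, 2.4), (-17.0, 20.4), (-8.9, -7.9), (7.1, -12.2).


x range: [-17, 26.8]
y range: [-12.2, 20.4]
Bounding box: (-17,-12.2) to (26.8,20.4)

(-17,-12.2) to (26.8,20.4)


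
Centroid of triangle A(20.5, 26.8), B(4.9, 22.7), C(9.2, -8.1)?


Centroid = ((x_A+x_B+x_C)/3, (y_A+y_B+y_C)/3)
= ((20.5+4.9+9.2)/3, (26.8+22.7+(-8.1))/3)
= (11.5333, 13.8)

(11.5333, 13.8)


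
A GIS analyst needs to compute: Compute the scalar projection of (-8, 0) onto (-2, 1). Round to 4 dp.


u.v = 16, |v| = sqrt(5) = 2.2361
Scalar projection = u.v / |v| = 16 / sqrt(5) = 7.1554

7.1554


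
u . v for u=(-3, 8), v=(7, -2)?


u . v = u_x*v_x + u_y*v_y = (-3)*7 + 8*(-2)
= (-21) + (-16) = -37

-37


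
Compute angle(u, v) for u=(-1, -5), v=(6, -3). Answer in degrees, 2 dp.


u.v = 9, |u| = sqrt(26) = 5.099, |v| = sqrt(45) = 6.7082
cos(theta) = u.v/(|u||v|) = 9/sqrt(1170) = 0.263117
theta = acos(0.263117) = 74.74 degrees

74.74 degrees


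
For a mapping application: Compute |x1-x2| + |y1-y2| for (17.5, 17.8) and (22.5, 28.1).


|17.5-22.5| + |17.8-28.1| = 5 + 10.3 = 15.3

15.3


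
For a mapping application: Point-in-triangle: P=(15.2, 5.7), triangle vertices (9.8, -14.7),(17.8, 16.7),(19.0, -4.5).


Cross products: AB x AP = -6.36, BC x BP = -68.32, CA x CP = -132.6
All same sign? yes

Yes, inside


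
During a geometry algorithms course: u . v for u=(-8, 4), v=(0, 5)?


u . v = u_x*v_x + u_y*v_y = (-8)*0 + 4*5
= 0 + 20 = 20

20


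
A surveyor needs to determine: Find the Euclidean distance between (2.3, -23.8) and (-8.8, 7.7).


dx=-11.1, dy=31.5
d^2 = (-11.1)^2 + 31.5^2 = 1115.46
d = sqrt(1115.46) = 33.3985

33.3985


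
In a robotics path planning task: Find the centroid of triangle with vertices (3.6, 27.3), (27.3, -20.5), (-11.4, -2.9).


Centroid = ((x_A+x_B+x_C)/3, (y_A+y_B+y_C)/3)
= ((3.6+27.3+(-11.4))/3, (27.3+(-20.5)+(-2.9))/3)
= (6.5, 1.3)

(6.5, 1.3)


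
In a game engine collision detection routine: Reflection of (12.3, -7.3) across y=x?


Reflection over y=x: (x,y) -> (y,x)
(12.3, -7.3) -> (-7.3, 12.3)

(-7.3, 12.3)


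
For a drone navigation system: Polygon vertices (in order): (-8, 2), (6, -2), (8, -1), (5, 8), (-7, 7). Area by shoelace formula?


Shoelace sum: ((-8)*(-2) - 6*2) + (6*(-1) - 8*(-2)) + (8*8 - 5*(-1)) + (5*7 - (-7)*8) + ((-7)*2 - (-8)*7)
= 216
Area = |216|/2 = 108

108


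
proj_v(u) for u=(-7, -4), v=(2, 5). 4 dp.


u.v = -34, |v| = sqrt(29) = 5.3852
Scalar projection = u.v / |v| = -34 / sqrt(29) = -6.3136

-6.3136


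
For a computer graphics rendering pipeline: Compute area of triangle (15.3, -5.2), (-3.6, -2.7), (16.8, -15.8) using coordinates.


Area = |x_A(y_B-y_C) + x_B(y_C-y_A) + x_C(y_A-y_B)|/2
= |200.43 + 38.16 + (-42)|/2
= 196.59/2 = 98.295

98.295


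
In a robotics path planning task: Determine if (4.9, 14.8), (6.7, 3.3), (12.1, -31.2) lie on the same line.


Cross product: (6.7-4.9)*((-31.2)-14.8) - (3.3-14.8)*(12.1-4.9)
= 0

Yes, collinear


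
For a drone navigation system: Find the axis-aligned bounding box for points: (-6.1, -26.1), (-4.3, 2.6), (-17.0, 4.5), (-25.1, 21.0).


x range: [-25.1, -4.3]
y range: [-26.1, 21]
Bounding box: (-25.1,-26.1) to (-4.3,21)

(-25.1,-26.1) to (-4.3,21)


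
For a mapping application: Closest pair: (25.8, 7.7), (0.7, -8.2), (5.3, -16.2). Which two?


d(P0,P1) = 29.7123, d(P0,P2) = 31.4875, d(P1,P2) = 9.2282
Closest: P1 and P2

Closest pair: (0.7, -8.2) and (5.3, -16.2), distance = 9.2282


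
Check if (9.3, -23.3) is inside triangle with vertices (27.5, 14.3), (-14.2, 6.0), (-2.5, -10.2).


Cross products: AB x AP = 1416.86, BC x BP = 37.89, CA x CP = -682.1
All same sign? no

No, outside


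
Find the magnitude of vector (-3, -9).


|u| = sqrt((-3)^2 + (-9)^2) = sqrt(90) = 9.4868

9.4868


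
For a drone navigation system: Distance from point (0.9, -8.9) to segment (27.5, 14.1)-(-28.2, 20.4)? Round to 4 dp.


Project P onto AB: t = 0.4254 (clamped to [0,1])
Closest point on segment: (3.8046, 16.7801)
Distance: 25.8438

25.8438


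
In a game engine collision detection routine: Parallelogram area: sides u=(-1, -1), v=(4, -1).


|u x v| = |(-1)*(-1) - (-1)*4|
= |1 - (-4)| = 5

5


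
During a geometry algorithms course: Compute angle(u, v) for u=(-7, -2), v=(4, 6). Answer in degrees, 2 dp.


u.v = -40, |u| = sqrt(53) = 7.2801, |v| = sqrt(52) = 7.2111
cos(theta) = u.v/(|u||v|) = -40/sqrt(2756) = -0.761939
theta = acos(-0.761939) = 139.64 degrees

139.64 degrees


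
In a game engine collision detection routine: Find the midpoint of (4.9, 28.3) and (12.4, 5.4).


M = ((4.9+12.4)/2, (28.3+5.4)/2)
= (8.65, 16.85)

(8.65, 16.85)


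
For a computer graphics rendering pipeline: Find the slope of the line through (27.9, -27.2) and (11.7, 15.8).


slope = (y2-y1)/(x2-x1) = (15.8-(-27.2))/(11.7-27.9) = 43/(-16.2) = -2.6543

-2.6543


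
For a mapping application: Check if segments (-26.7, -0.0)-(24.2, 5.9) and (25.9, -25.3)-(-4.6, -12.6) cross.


Cross products: d1=-103.63, d2=-930.01, d3=-1598.11, d4=-771.73
d1*d2 < 0 and d3*d4 < 0? no

No, they don't intersect


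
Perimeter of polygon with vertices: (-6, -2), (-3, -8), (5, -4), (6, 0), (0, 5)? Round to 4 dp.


Sides: (-6, -2)->(-3, -8): sqrt(45) = 6.708204, (-3, -8)->(5, -4): sqrt(80) = 8.944272, (5, -4)->(6, 0): sqrt(17) = 4.123106, (6, 0)->(0, 5): sqrt(61) = 7.81025, (0, 5)->(-6, -2): sqrt(85) = 9.219544
Sum = 36.805376
Perimeter = 36.8054

36.8054


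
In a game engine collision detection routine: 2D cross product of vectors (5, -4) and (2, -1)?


u x v = u_x*v_y - u_y*v_x = 5*(-1) - (-4)*2
= (-5) - (-8) = 3

3


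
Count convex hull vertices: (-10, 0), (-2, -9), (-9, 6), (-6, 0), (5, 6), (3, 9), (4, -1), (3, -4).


Convex hull vertices (CCW): (-10, 0), (-2, -9), (3, -4), (4, -1), (5, 6), (3, 9), (-9, 6)
Count = 7

7


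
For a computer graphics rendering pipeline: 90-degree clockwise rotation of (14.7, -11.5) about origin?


90° CW: (x,y) -> (y, -x)
(14.7,-11.5) -> (-11.5, -14.7)

(-11.5, -14.7)


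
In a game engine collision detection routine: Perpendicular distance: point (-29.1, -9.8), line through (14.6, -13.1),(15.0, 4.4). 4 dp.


|cross product| = 766.07
|line direction| = sqrt(306.41) = 17.5046
Distance = 766.07/sqrt(306.41) = 43.764

43.764


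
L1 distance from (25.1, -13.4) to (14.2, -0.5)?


|25.1-14.2| + |(-13.4)-(-0.5)| = 10.9 + 12.9 = 23.8

23.8


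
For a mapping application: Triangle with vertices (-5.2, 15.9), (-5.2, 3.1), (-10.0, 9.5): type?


Side lengths squared: AB^2=163.84, BC^2=64, CA^2=64
Sorted: [64, 64, 163.84]
By sides: Isosceles, By angles: Obtuse

Isosceles, Obtuse


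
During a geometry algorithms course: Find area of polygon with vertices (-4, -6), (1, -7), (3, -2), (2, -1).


Shoelace sum: ((-4)*(-7) - 1*(-6)) + (1*(-2) - 3*(-7)) + (3*(-1) - 2*(-2)) + (2*(-6) - (-4)*(-1))
= 38
Area = |38|/2 = 19

19


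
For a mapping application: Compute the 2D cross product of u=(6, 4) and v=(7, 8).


u x v = u_x*v_y - u_y*v_x = 6*8 - 4*7
= 48 - 28 = 20

20


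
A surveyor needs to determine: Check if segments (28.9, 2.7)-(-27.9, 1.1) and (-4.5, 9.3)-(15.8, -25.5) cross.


Cross products: d1=1028.34, d2=-980.78, d3=-428.32, d4=1580.8
d1*d2 < 0 and d3*d4 < 0? yes

Yes, they intersect


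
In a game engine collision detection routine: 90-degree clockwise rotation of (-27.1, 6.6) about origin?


90° CW: (x,y) -> (y, -x)
(-27.1,6.6) -> (6.6, 27.1)

(6.6, 27.1)


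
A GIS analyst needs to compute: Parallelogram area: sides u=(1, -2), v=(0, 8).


|u x v| = |1*8 - (-2)*0|
= |8 - 0| = 8

8


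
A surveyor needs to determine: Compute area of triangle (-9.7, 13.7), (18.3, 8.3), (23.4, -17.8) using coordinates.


Area = |x_A(y_B-y_C) + x_B(y_C-y_A) + x_C(y_A-y_B)|/2
= |(-253.17) + (-576.45) + 126.36|/2
= 703.26/2 = 351.63

351.63


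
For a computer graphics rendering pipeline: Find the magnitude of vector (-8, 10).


|u| = sqrt((-8)^2 + 10^2) = sqrt(164) = 12.8062

12.8062


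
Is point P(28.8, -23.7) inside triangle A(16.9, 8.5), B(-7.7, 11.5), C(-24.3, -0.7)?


Cross products: AB x AP = 756.42, BC x BP = 1029.62, CA x CP = -1436.12
All same sign? no

No, outside


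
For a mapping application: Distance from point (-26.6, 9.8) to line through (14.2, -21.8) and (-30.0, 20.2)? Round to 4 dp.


|cross product| = 316.88
|line direction| = sqrt(3717.64) = 60.9725
Distance = 316.88/sqrt(3717.64) = 5.1971

5.1971


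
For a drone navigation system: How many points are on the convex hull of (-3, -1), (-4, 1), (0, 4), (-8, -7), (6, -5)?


Convex hull vertices (CCW): (-8, -7), (6, -5), (0, 4), (-4, 1)
Count = 4

4


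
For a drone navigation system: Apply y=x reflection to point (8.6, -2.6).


Reflection over y=x: (x,y) -> (y,x)
(8.6, -2.6) -> (-2.6, 8.6)

(-2.6, 8.6)


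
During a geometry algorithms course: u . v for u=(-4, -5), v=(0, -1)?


u . v = u_x*v_x + u_y*v_y = (-4)*0 + (-5)*(-1)
= 0 + 5 = 5

5


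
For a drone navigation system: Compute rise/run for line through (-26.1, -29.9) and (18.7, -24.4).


slope = (y2-y1)/(x2-x1) = ((-24.4)-(-29.9))/(18.7-(-26.1)) = 5.5/44.8 = 0.1228

0.1228


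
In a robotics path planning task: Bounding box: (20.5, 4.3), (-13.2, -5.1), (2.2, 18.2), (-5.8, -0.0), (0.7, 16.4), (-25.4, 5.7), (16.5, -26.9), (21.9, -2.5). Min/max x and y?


x range: [-25.4, 21.9]
y range: [-26.9, 18.2]
Bounding box: (-25.4,-26.9) to (21.9,18.2)

(-25.4,-26.9) to (21.9,18.2)


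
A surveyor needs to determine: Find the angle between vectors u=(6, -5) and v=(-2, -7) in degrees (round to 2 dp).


u.v = 23, |u| = sqrt(61) = 7.8102, |v| = sqrt(53) = 7.2801
cos(theta) = u.v/(|u||v|) = 23/sqrt(3233) = 0.404506
theta = acos(0.404506) = 66.14 degrees

66.14 degrees


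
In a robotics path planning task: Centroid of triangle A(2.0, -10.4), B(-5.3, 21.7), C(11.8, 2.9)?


Centroid = ((x_A+x_B+x_C)/3, (y_A+y_B+y_C)/3)
= ((2+(-5.3)+11.8)/3, ((-10.4)+21.7+2.9)/3)
= (2.8333, 4.7333)

(2.8333, 4.7333)


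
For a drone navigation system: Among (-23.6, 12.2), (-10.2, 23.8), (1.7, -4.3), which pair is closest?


d(P0,P1) = 17.7234, d(P0,P2) = 30.205, d(P1,P2) = 30.5159
Closest: P0 and P1

Closest pair: (-23.6, 12.2) and (-10.2, 23.8), distance = 17.7234


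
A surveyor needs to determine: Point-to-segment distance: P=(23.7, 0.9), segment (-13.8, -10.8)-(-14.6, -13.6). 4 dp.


Project P onto AB: t = 0 (clamped to [0,1])
Closest point on segment: (-13.8, -10.8)
Distance: 39.2828

39.2828


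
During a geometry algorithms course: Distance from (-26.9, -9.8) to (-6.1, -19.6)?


dx=20.8, dy=-9.8
d^2 = 20.8^2 + (-9.8)^2 = 528.68
d = sqrt(528.68) = 22.993

22.993


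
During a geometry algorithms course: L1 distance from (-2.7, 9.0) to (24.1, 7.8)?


|(-2.7)-24.1| + |9-7.8| = 26.8 + 1.2 = 28

28


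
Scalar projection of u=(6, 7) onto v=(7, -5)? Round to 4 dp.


u.v = 7, |v| = sqrt(74) = 8.6023
Scalar projection = u.v / |v| = 7 / sqrt(74) = 0.8137

0.8137


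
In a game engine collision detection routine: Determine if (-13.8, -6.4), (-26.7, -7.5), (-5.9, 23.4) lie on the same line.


Cross product: ((-26.7)-(-13.8))*(23.4-(-6.4)) - ((-7.5)-(-6.4))*((-5.9)-(-13.8))
= -375.73

No, not collinear


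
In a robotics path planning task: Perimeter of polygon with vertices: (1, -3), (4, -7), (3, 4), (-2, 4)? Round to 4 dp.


Sides: (1, -3)->(4, -7): sqrt(25) = 5, (4, -7)->(3, 4): sqrt(122) = 11.045361, (3, 4)->(-2, 4): sqrt(25) = 5, (-2, 4)->(1, -3): sqrt(58) = 7.615773
Sum = 28.661134
Perimeter = 28.6611

28.6611


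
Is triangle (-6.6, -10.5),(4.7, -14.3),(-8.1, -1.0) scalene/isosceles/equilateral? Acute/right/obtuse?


Side lengths squared: AB^2=142.13, BC^2=340.73, CA^2=92.5
Sorted: [92.5, 142.13, 340.73]
By sides: Scalene, By angles: Obtuse

Scalene, Obtuse


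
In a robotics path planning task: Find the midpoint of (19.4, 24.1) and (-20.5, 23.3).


M = ((19.4+(-20.5))/2, (24.1+23.3)/2)
= (-0.55, 23.7)

(-0.55, 23.7)


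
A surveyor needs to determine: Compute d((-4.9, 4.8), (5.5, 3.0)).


dx=10.4, dy=-1.8
d^2 = 10.4^2 + (-1.8)^2 = 111.4
d = sqrt(111.4) = 10.5546

10.5546


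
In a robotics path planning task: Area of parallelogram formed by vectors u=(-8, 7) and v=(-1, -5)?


|u x v| = |(-8)*(-5) - 7*(-1)|
= |40 - (-7)| = 47

47


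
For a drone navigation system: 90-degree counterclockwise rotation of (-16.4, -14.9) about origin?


90° CCW: (x,y) -> (-y, x)
(-16.4,-14.9) -> (14.9, -16.4)

(14.9, -16.4)


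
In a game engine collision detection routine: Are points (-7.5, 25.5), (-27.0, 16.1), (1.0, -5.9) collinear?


Cross product: ((-27)-(-7.5))*((-5.9)-25.5) - (16.1-25.5)*(1-(-7.5))
= 692.2

No, not collinear


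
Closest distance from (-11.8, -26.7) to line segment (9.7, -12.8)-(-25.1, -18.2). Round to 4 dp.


Project P onto AB: t = 0.6638 (clamped to [0,1])
Closest point on segment: (-13.4007, -16.3846)
Distance: 10.4389

10.4389


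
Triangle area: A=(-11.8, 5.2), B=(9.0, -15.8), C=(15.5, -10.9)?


Area = |x_A(y_B-y_C) + x_B(y_C-y_A) + x_C(y_A-y_B)|/2
= |57.82 + (-144.9) + 325.5|/2
= 238.42/2 = 119.21

119.21


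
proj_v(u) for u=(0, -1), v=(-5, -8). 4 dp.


u.v = 8, |v| = sqrt(89) = 9.434
Scalar projection = u.v / |v| = 8 / sqrt(89) = 0.848

0.848


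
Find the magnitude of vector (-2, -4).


|u| = sqrt((-2)^2 + (-4)^2) = sqrt(20) = 4.4721

4.4721


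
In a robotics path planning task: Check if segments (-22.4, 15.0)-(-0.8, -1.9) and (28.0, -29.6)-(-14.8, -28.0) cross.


Cross products: d1=-1828.24, d2=-1139.48, d3=-111.6, d4=-800.36
d1*d2 < 0 and d3*d4 < 0? no

No, they don't intersect


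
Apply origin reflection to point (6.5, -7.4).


Reflection over origin: (x,y) -> (-x,-y)
(6.5, -7.4) -> (-6.5, 7.4)

(-6.5, 7.4)


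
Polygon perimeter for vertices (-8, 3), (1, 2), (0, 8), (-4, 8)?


Sides: (-8, 3)->(1, 2): sqrt(82) = 9.055385, (1, 2)->(0, 8): sqrt(37) = 6.082763, (0, 8)->(-4, 8): sqrt(16) = 4, (-4, 8)->(-8, 3): sqrt(41) = 6.403124
Sum = 25.541272
Perimeter = 25.5413

25.5413


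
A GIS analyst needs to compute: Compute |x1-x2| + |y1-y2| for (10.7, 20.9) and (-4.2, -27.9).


|10.7-(-4.2)| + |20.9-(-27.9)| = 14.9 + 48.8 = 63.7

63.7


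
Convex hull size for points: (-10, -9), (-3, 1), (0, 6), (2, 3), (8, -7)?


Convex hull vertices (CCW): (-10, -9), (8, -7), (2, 3), (0, 6)
Count = 4

4


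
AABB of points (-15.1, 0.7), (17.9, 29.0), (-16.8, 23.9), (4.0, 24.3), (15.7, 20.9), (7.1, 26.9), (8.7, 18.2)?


x range: [-16.8, 17.9]
y range: [0.7, 29]
Bounding box: (-16.8,0.7) to (17.9,29)

(-16.8,0.7) to (17.9,29)


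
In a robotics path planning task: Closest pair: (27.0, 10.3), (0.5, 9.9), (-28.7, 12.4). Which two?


d(P0,P1) = 26.503, d(P0,P2) = 55.7396, d(P1,P2) = 29.3068
Closest: P0 and P1

Closest pair: (27.0, 10.3) and (0.5, 9.9), distance = 26.503


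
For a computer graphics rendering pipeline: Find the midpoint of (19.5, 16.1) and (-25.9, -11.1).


M = ((19.5+(-25.9))/2, (16.1+(-11.1))/2)
= (-3.2, 2.5)

(-3.2, 2.5)


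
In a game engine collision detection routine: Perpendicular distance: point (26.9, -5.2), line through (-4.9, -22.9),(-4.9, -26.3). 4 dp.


|cross product| = 108.12
|line direction| = sqrt(11.56) = 3.4
Distance = 108.12/sqrt(11.56) = 31.8

31.8


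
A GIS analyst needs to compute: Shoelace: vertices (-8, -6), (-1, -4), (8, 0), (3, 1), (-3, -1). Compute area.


Shoelace sum: ((-8)*(-4) - (-1)*(-6)) + ((-1)*0 - 8*(-4)) + (8*1 - 3*0) + (3*(-1) - (-3)*1) + ((-3)*(-6) - (-8)*(-1))
= 76
Area = |76|/2 = 38

38


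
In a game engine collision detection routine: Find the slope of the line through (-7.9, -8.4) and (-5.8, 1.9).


slope = (y2-y1)/(x2-x1) = (1.9-(-8.4))/((-5.8)-(-7.9)) = 10.3/2.1 = 4.9048

4.9048


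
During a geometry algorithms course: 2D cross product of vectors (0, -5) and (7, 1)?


u x v = u_x*v_y - u_y*v_x = 0*1 - (-5)*7
= 0 - (-35) = 35

35


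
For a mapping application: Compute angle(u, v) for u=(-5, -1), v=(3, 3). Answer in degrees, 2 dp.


u.v = -18, |u| = sqrt(26) = 5.099, |v| = sqrt(18) = 4.2426
cos(theta) = u.v/(|u||v|) = -18/sqrt(468) = -0.83205
theta = acos(-0.83205) = 146.31 degrees

146.31 degrees


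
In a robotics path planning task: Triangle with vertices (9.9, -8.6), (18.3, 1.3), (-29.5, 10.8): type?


Side lengths squared: AB^2=168.57, BC^2=2375.09, CA^2=1928.72
Sorted: [168.57, 1928.72, 2375.09]
By sides: Scalene, By angles: Obtuse

Scalene, Obtuse


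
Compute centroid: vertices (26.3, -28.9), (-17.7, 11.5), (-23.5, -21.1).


Centroid = ((x_A+x_B+x_C)/3, (y_A+y_B+y_C)/3)
= ((26.3+(-17.7)+(-23.5))/3, ((-28.9)+11.5+(-21.1))/3)
= (-4.9667, -12.8333)

(-4.9667, -12.8333)


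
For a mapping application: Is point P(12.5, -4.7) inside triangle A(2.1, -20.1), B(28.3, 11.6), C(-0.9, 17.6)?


Cross products: AB x AP = 73.8, BC x BP = 570.76, CA x CP = 438.28
All same sign? yes

Yes, inside


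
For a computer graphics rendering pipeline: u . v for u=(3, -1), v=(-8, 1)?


u . v = u_x*v_x + u_y*v_y = 3*(-8) + (-1)*1
= (-24) + (-1) = -25

-25


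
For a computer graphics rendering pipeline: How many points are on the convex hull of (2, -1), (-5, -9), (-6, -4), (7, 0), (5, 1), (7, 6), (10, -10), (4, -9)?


Convex hull vertices (CCW): (-6, -4), (-5, -9), (10, -10), (7, 6)
Count = 4

4


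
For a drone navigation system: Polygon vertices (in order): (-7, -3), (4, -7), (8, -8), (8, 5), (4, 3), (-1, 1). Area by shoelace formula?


Shoelace sum: ((-7)*(-7) - 4*(-3)) + (4*(-8) - 8*(-7)) + (8*5 - 8*(-8)) + (8*3 - 4*5) + (4*1 - (-1)*3) + ((-1)*(-3) - (-7)*1)
= 210
Area = |210|/2 = 105

105


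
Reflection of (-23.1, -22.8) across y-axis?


Reflection over y-axis: (x,y) -> (-x,y)
(-23.1, -22.8) -> (23.1, -22.8)

(23.1, -22.8)


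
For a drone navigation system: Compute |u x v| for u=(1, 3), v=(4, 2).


|u x v| = |1*2 - 3*4|
= |2 - 12| = 10

10


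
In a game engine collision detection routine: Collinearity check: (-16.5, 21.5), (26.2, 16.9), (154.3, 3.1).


Cross product: (26.2-(-16.5))*(3.1-21.5) - (16.9-21.5)*(154.3-(-16.5))
= 0

Yes, collinear


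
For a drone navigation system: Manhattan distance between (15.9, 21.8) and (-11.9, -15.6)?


|15.9-(-11.9)| + |21.8-(-15.6)| = 27.8 + 37.4 = 65.2

65.2


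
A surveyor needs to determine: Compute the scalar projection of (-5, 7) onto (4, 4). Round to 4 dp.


u.v = 8, |v| = sqrt(32) = 5.6569
Scalar projection = u.v / |v| = 8 / sqrt(32) = 1.4142

1.4142


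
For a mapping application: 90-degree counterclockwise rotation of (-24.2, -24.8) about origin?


90° CCW: (x,y) -> (-y, x)
(-24.2,-24.8) -> (24.8, -24.2)

(24.8, -24.2)


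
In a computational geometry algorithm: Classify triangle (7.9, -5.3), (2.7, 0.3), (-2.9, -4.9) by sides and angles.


Side lengths squared: AB^2=58.4, BC^2=58.4, CA^2=116.8
Sorted: [58.4, 58.4, 116.8]
By sides: Isosceles, By angles: Right

Isosceles, Right


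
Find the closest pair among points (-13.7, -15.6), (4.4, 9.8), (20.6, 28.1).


d(P0,P1) = 31.1893, d(P0,P2) = 55.5534, d(P1,P2) = 24.4403
Closest: P1 and P2

Closest pair: (4.4, 9.8) and (20.6, 28.1), distance = 24.4403


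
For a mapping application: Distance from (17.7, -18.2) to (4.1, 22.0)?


dx=-13.6, dy=40.2
d^2 = (-13.6)^2 + 40.2^2 = 1801
d = sqrt(1801) = 42.4382

42.4382


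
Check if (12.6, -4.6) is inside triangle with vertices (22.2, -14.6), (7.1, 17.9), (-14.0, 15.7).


Cross products: AB x AP = 161, BC x BP = 486.85, CA x CP = 71.12
All same sign? yes

Yes, inside


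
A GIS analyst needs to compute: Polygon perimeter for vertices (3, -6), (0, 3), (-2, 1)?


Sides: (3, -6)->(0, 3): sqrt(90) = 9.486833, (0, 3)->(-2, 1): sqrt(8) = 2.828427, (-2, 1)->(3, -6): sqrt(74) = 8.602325
Sum = 20.917585
Perimeter = 20.9176

20.9176


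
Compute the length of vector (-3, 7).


|u| = sqrt((-3)^2 + 7^2) = sqrt(58) = 7.6158

7.6158


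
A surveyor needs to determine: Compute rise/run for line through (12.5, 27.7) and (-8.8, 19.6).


slope = (y2-y1)/(x2-x1) = (19.6-27.7)/((-8.8)-12.5) = (-8.1)/(-21.3) = 0.3803

0.3803


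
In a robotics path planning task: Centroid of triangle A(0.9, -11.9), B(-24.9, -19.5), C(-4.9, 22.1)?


Centroid = ((x_A+x_B+x_C)/3, (y_A+y_B+y_C)/3)
= ((0.9+(-24.9)+(-4.9))/3, ((-11.9)+(-19.5)+22.1)/3)
= (-9.6333, -3.1)

(-9.6333, -3.1)


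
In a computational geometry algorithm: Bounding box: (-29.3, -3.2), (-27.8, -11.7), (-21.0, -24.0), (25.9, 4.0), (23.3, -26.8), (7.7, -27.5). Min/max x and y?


x range: [-29.3, 25.9]
y range: [-27.5, 4]
Bounding box: (-29.3,-27.5) to (25.9,4)

(-29.3,-27.5) to (25.9,4)


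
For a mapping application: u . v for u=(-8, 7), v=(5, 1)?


u . v = u_x*v_x + u_y*v_y = (-8)*5 + 7*1
= (-40) + 7 = -33

-33


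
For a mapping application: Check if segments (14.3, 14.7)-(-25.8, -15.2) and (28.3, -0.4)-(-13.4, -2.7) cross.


Cross products: d1=-661.87, d2=492.73, d3=1024.11, d4=-130.49
d1*d2 < 0 and d3*d4 < 0? yes

Yes, they intersect


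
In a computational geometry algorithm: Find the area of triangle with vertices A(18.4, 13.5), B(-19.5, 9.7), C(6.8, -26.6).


Area = |x_A(y_B-y_C) + x_B(y_C-y_A) + x_C(y_A-y_B)|/2
= |667.92 + 781.95 + 25.84|/2
= 1475.71/2 = 737.855

737.855


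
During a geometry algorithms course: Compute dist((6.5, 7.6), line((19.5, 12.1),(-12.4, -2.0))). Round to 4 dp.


|cross product| = 39.75
|line direction| = sqrt(1216.42) = 34.8772
Distance = 39.75/sqrt(1216.42) = 1.1397

1.1397


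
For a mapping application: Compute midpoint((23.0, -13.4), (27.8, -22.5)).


M = ((23+27.8)/2, ((-13.4)+(-22.5))/2)
= (25.4, -17.95)

(25.4, -17.95)


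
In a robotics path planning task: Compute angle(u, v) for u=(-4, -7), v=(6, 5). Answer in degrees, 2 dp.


u.v = -59, |u| = sqrt(65) = 8.0623, |v| = sqrt(61) = 7.8102
cos(theta) = u.v/(|u||v|) = -59/sqrt(3965) = -0.93698
theta = acos(-0.93698) = 159.55 degrees

159.55 degrees


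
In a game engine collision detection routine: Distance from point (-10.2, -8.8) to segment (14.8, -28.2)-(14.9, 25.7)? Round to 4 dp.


Project P onto AB: t = 0.3591 (clamped to [0,1])
Closest point on segment: (14.8359, -8.8464)
Distance: 25.0359

25.0359


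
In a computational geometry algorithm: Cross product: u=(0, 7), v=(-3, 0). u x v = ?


u x v = u_x*v_y - u_y*v_x = 0*0 - 7*(-3)
= 0 - (-21) = 21

21


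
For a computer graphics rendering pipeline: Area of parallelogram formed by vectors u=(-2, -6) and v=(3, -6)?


|u x v| = |(-2)*(-6) - (-6)*3|
= |12 - (-18)| = 30

30


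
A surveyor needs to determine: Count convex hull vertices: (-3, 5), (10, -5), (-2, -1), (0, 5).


Convex hull vertices (CCW): (-3, 5), (-2, -1), (10, -5), (0, 5)
Count = 4

4


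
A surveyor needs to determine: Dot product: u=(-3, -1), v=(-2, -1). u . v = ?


u . v = u_x*v_x + u_y*v_y = (-3)*(-2) + (-1)*(-1)
= 6 + 1 = 7

7


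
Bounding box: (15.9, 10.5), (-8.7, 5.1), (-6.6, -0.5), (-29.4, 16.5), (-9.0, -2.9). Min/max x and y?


x range: [-29.4, 15.9]
y range: [-2.9, 16.5]
Bounding box: (-29.4,-2.9) to (15.9,16.5)

(-29.4,-2.9) to (15.9,16.5)


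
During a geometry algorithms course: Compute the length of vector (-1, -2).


|u| = sqrt((-1)^2 + (-2)^2) = sqrt(5) = 2.2361

2.2361


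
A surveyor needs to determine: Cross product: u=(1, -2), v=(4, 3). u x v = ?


u x v = u_x*v_y - u_y*v_x = 1*3 - (-2)*4
= 3 - (-8) = 11

11


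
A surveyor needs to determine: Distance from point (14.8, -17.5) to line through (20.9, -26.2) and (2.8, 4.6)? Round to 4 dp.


|cross product| = 30.41
|line direction| = sqrt(1276.25) = 35.7246
Distance = 30.41/sqrt(1276.25) = 0.8512

0.8512


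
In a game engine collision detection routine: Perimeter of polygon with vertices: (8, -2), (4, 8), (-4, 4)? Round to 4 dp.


Sides: (8, -2)->(4, 8): sqrt(116) = 10.77033, (4, 8)->(-4, 4): sqrt(80) = 8.944272, (-4, 4)->(8, -2): sqrt(180) = 13.416408
Sum = 33.13101
Perimeter = 33.131

33.131


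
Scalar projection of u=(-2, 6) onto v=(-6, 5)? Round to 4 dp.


u.v = 42, |v| = sqrt(61) = 7.8102
Scalar projection = u.v / |v| = 42 / sqrt(61) = 5.3775

5.3775


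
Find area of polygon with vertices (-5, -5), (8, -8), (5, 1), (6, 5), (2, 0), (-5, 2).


Shoelace sum: ((-5)*(-8) - 8*(-5)) + (8*1 - 5*(-8)) + (5*5 - 6*1) + (6*0 - 2*5) + (2*2 - (-5)*0) + ((-5)*(-5) - (-5)*2)
= 176
Area = |176|/2 = 88

88


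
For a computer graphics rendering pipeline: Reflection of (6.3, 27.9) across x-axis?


Reflection over x-axis: (x,y) -> (x,-y)
(6.3, 27.9) -> (6.3, -27.9)

(6.3, -27.9)


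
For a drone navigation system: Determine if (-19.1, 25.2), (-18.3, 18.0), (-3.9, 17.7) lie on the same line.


Cross product: ((-18.3)-(-19.1))*(17.7-25.2) - (18-25.2)*((-3.9)-(-19.1))
= 103.44

No, not collinear


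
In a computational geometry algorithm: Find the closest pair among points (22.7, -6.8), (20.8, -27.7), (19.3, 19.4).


d(P0,P1) = 20.9862, d(P0,P2) = 26.4197, d(P1,P2) = 47.1239
Closest: P0 and P1

Closest pair: (22.7, -6.8) and (20.8, -27.7), distance = 20.9862


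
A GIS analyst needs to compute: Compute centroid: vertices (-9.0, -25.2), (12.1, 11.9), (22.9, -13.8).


Centroid = ((x_A+x_B+x_C)/3, (y_A+y_B+y_C)/3)
= (((-9)+12.1+22.9)/3, ((-25.2)+11.9+(-13.8))/3)
= (8.6667, -9.0333)

(8.6667, -9.0333)


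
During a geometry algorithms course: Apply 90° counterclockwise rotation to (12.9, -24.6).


90° CCW: (x,y) -> (-y, x)
(12.9,-24.6) -> (24.6, 12.9)

(24.6, 12.9)


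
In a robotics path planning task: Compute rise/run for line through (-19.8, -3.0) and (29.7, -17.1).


slope = (y2-y1)/(x2-x1) = ((-17.1)-(-3))/(29.7-(-19.8)) = (-14.1)/49.5 = -0.2848

-0.2848


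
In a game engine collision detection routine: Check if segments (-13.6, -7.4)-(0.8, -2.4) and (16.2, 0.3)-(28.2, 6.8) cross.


Cross products: d1=101.3, d2=67.7, d3=-38.12, d4=-4.52
d1*d2 < 0 and d3*d4 < 0? no

No, they don't intersect


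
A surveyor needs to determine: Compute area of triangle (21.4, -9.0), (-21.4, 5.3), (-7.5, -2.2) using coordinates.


Area = |x_A(y_B-y_C) + x_B(y_C-y_A) + x_C(y_A-y_B)|/2
= |160.5 + (-145.52) + 107.25|/2
= 122.23/2 = 61.115

61.115


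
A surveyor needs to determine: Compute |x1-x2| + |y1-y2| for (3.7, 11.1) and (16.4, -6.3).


|3.7-16.4| + |11.1-(-6.3)| = 12.7 + 17.4 = 30.1

30.1


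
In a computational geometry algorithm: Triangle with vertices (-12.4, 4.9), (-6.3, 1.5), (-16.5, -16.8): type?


Side lengths squared: AB^2=48.77, BC^2=438.93, CA^2=487.7
Sorted: [48.77, 438.93, 487.7]
By sides: Scalene, By angles: Right

Scalene, Right


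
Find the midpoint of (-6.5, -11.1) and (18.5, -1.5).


M = (((-6.5)+18.5)/2, ((-11.1)+(-1.5))/2)
= (6, -6.3)

(6, -6.3)


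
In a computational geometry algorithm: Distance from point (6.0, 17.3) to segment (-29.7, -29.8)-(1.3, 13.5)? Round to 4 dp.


Project P onto AB: t = 1 (clamped to [0,1])
Closest point on segment: (1.3, 13.5)
Distance: 6.044

6.044


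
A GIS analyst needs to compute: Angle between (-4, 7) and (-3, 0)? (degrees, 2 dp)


u.v = 12, |u| = sqrt(65) = 8.0623, |v| = sqrt(9) = 3
cos(theta) = u.v/(|u||v|) = 12/sqrt(585) = 0.496139
theta = acos(0.496139) = 60.26 degrees

60.26 degrees


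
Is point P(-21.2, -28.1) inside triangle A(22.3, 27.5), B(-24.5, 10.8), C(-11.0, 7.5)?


Cross products: AB x AP = 1875.63, BC x BP = -514.26, CA x CP = -981.48
All same sign? no

No, outside


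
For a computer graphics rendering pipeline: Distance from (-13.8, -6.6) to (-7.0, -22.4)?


dx=6.8, dy=-15.8
d^2 = 6.8^2 + (-15.8)^2 = 295.88
d = sqrt(295.88) = 17.2012

17.2012


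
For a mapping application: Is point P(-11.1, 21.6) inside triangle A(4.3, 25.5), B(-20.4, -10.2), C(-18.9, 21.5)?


Cross products: AB x AP = -453.45, BC x BP = -247.11, CA x CP = -28.88
All same sign? yes

Yes, inside


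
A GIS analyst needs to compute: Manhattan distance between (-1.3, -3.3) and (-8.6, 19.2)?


|(-1.3)-(-8.6)| + |(-3.3)-19.2| = 7.3 + 22.5 = 29.8

29.8


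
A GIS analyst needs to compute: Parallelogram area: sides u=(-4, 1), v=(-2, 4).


|u x v| = |(-4)*4 - 1*(-2)|
= |(-16) - (-2)| = 14

14


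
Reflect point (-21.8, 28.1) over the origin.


Reflection over origin: (x,y) -> (-x,-y)
(-21.8, 28.1) -> (21.8, -28.1)

(21.8, -28.1)


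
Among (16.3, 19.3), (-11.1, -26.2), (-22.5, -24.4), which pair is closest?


d(P0,P1) = 53.1132, d(P0,P2) = 58.4391, d(P1,P2) = 11.5412
Closest: P1 and P2

Closest pair: (-11.1, -26.2) and (-22.5, -24.4), distance = 11.5412


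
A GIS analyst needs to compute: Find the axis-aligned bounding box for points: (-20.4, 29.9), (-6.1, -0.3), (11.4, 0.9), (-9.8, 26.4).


x range: [-20.4, 11.4]
y range: [-0.3, 29.9]
Bounding box: (-20.4,-0.3) to (11.4,29.9)

(-20.4,-0.3) to (11.4,29.9)


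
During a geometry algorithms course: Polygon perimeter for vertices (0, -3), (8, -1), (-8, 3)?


Sides: (0, -3)->(8, -1): sqrt(68) = 8.246211, (8, -1)->(-8, 3): sqrt(272) = 16.492423, (-8, 3)->(0, -3): sqrt(100) = 10
Sum = 34.738634
Perimeter = 34.7386

34.7386


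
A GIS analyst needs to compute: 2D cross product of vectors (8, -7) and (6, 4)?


u x v = u_x*v_y - u_y*v_x = 8*4 - (-7)*6
= 32 - (-42) = 74

74


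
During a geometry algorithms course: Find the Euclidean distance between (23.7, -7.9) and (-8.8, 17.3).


dx=-32.5, dy=25.2
d^2 = (-32.5)^2 + 25.2^2 = 1691.29
d = sqrt(1691.29) = 41.1253

41.1253


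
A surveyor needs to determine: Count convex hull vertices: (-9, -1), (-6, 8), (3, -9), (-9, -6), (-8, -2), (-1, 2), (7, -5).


Convex hull vertices (CCW): (-9, -6), (3, -9), (7, -5), (-6, 8), (-9, -1)
Count = 5

5


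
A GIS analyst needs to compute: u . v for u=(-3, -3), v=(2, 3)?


u . v = u_x*v_x + u_y*v_y = (-3)*2 + (-3)*3
= (-6) + (-9) = -15

-15


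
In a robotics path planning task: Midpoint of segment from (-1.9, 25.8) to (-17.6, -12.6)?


M = (((-1.9)+(-17.6))/2, (25.8+(-12.6))/2)
= (-9.75, 6.6)

(-9.75, 6.6)


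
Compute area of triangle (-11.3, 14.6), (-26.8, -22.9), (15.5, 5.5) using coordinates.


Area = |x_A(y_B-y_C) + x_B(y_C-y_A) + x_C(y_A-y_B)|/2
= |320.92 + 243.88 + 581.25|/2
= 1146.05/2 = 573.025

573.025


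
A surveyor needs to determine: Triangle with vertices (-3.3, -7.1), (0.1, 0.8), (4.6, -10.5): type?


Side lengths squared: AB^2=73.97, BC^2=147.94, CA^2=73.97
Sorted: [73.97, 73.97, 147.94]
By sides: Isosceles, By angles: Right

Isosceles, Right


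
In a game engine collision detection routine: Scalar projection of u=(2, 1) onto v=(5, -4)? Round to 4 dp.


u.v = 6, |v| = sqrt(41) = 6.4031
Scalar projection = u.v / |v| = 6 / sqrt(41) = 0.937

0.937


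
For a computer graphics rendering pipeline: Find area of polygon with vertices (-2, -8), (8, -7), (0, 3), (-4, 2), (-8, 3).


Shoelace sum: ((-2)*(-7) - 8*(-8)) + (8*3 - 0*(-7)) + (0*2 - (-4)*3) + ((-4)*3 - (-8)*2) + ((-8)*(-8) - (-2)*3)
= 188
Area = |188|/2 = 94

94


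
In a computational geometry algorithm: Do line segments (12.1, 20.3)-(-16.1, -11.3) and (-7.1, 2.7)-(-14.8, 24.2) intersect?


Cross products: d1=-548.32, d2=301.3, d3=-110.4, d4=-960.02
d1*d2 < 0 and d3*d4 < 0? no

No, they don't intersect
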